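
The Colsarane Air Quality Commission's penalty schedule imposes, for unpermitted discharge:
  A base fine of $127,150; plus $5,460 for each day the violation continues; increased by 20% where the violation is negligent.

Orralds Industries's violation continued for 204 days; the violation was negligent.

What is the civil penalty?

Per-day component: 204 × $5,460 = $1,113,840
Base plus per-day: $127,150 + $1,113,840 = $1,240,990
Enhancement: 20% of $1,240,990 = $248,198
Enhanced fine: $1,240,990 + $248,198 = $1,489,188

$1,489,188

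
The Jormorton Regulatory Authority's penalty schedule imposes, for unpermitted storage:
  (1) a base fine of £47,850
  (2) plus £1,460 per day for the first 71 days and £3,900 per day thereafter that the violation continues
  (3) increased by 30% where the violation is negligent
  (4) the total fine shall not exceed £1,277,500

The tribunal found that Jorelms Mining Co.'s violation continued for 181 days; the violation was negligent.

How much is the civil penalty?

£754,663

First 71 days: 71 × £1,460 = £103,660
Remaining days: (181 − 71) × £3,900 = £429,000
Per-day component: £103,660 + £429,000 = £532,660
Base plus per-day: £47,850 + £532,660 = £580,510
Enhancement: 30% of £580,510 = £174,153
Enhanced fine: £580,510 + £174,153 = £754,663
Cap at £1,277,500: £754,663 is within the cap, no reduction.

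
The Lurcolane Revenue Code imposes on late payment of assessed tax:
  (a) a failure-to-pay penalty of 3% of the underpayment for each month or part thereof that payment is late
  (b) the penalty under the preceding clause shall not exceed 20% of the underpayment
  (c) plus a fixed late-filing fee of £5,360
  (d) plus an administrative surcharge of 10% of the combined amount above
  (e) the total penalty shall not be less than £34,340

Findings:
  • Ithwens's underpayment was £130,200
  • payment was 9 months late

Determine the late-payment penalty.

Accrued rate: 3% × 9 = 27%, capped at 20% → 20%
Failure-to-pay penalty: 20% of £130,200 = £26,040
Penalty before surcharge: £26,040 + £5,360 = £31,400
Administrative surcharge: 10% of £31,400 = £3,140
Total penalty: £31,400 + £3,140 = £34,540
Minimum £34,340: £34,540 meets the minimum, no increase.

Penalty: £34,540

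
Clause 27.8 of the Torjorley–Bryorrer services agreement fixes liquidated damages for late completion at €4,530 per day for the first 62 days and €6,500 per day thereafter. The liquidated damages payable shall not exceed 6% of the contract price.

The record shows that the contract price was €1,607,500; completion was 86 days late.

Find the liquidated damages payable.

€96,450

First 62 days: 62 × €4,530 = €280,860
Remaining days: (86 − 62) × €6,500 = €156,000
Accrued per-day damages: €280,860 + €156,000 = €436,860
Cap: 6% of €1,607,500 = €96,450
Cap at €96,450: €436,860 exceeds the cap → €96,450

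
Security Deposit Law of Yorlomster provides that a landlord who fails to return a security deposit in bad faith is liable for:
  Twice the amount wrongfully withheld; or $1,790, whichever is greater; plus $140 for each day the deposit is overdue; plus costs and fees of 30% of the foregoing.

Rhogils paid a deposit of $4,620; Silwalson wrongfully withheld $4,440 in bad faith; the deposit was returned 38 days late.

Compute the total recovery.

Doubled: 2 × $4,440 = $8,880
Minimum $1,790: $8,880 meets the minimum, no increase.
Late-return penalty: 38 × $140 = $5,320
Damages plus late penalty: $8,880 + $5,320 = $14,200
Costs and fees: 30% of $14,200 = $4,260
Total recovery: $14,200 + $4,260 = $18,460

$18,460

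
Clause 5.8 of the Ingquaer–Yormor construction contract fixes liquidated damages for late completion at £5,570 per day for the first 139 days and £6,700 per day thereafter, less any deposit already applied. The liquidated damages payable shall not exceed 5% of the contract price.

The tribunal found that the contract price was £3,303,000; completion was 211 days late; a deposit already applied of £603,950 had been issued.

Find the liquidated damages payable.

£165,150

First 139 days: 139 × £5,570 = £774,230
Remaining days: (211 − 139) × £6,700 = £482,400
Accrued per-day damages: £774,230 + £482,400 = £1,256,630
Less deposit already applied: £1,256,630 − £603,950 = £652,680
Cap: 5% of £3,303,000 = £165,150
Cap at £165,150: £652,680 exceeds the cap → £165,150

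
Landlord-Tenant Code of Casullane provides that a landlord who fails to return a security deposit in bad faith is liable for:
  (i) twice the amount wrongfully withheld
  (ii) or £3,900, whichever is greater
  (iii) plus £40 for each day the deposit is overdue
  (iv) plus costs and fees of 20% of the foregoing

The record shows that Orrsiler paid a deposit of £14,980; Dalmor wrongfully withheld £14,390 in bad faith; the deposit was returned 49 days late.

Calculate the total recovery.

£36,888

Doubled: 2 × £14,390 = £28,780
Minimum £3,900: £28,780 meets the minimum, no increase.
Late-return penalty: 49 × £40 = £1,960
Damages plus late penalty: £28,780 + £1,960 = £30,740
Costs and fees: 20% of £30,740 = £6,148
Total recovery: £30,740 + £6,148 = £36,888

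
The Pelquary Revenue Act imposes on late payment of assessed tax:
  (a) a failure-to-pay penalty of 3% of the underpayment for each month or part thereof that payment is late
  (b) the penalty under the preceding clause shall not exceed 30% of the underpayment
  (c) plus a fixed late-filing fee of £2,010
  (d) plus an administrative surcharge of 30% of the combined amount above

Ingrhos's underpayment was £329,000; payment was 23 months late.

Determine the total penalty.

Accrued rate: 3% × 23 = 69%, capped at 30% → 30%
Failure-to-pay penalty: 30% of £329,000 = £98,700
Penalty before surcharge: £98,700 + £2,010 = £100,710
Administrative surcharge: 30% of £100,710 = £30,213
Total penalty: £100,710 + £30,213 = £130,923

Penalty: £130,923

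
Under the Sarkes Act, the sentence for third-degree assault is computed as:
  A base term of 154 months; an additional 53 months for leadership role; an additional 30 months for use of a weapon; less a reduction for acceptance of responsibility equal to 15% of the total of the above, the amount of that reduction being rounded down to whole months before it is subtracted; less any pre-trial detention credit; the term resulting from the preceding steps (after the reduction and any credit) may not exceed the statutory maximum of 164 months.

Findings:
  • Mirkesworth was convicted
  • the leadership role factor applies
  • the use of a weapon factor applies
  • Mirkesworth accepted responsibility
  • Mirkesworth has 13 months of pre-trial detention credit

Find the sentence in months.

164 months

Leadership role enhancement: +53 months
Use of a weapon enhancement: +30 months
Adjusted term: 154 months + 53 months + 30 months = 237 months
Acceptance of responsibility reduction: 15% of 237 months = 35 months (rounded down)
After reduction: 237 − 35 = 202 months
Less pre-trial detention credit: 202 months − 13 months = 189 months
Cap at 164 months: 189 months exceeds the cap → 164 months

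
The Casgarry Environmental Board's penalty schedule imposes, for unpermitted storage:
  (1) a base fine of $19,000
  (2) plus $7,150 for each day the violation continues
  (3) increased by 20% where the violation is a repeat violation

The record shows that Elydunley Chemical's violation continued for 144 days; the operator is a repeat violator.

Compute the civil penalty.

Per-day component: 144 × $7,150 = $1,029,600
Base plus per-day: $19,000 + $1,029,600 = $1,048,600
Enhancement: 20% of $1,048,600 = $209,720
Enhanced fine: $1,048,600 + $209,720 = $1,258,320

$1,258,320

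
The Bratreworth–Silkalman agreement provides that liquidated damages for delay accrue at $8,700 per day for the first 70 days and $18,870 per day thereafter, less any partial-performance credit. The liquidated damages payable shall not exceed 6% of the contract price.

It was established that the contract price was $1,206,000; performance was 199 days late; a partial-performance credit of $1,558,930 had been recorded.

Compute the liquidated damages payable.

First 70 days: 70 × $8,700 = $609,000
Remaining days: (199 − 70) × $18,870 = $2,434,230
Accrued per-day damages: $609,000 + $2,434,230 = $3,043,230
Less partial-performance credit: $3,043,230 − $1,558,930 = $1,484,300
Cap: 6% of $1,206,000 = $72,360
Cap at $72,360: $1,484,300 exceeds the cap → $72,360

$72,360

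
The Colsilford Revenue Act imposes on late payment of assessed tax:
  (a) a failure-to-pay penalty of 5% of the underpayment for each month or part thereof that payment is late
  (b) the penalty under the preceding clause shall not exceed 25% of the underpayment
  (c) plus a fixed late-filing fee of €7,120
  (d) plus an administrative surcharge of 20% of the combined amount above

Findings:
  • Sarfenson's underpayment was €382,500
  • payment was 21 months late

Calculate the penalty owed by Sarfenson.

Penalty: €123,294

Accrued rate: 5% × 21 = 105%, capped at 25% → 25%
Failure-to-pay penalty: 25% of €382,500 = €95,625
Penalty before surcharge: €95,625 + €7,120 = €102,745
Administrative surcharge: 20% of €102,745 = €20,549
Total penalty: €102,745 + €20,549 = €123,294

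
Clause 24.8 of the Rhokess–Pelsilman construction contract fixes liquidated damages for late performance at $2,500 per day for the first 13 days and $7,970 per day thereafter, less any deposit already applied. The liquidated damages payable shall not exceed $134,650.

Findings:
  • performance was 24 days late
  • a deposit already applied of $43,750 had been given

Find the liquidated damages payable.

First 13 days: 13 × $2,500 = $32,500
Remaining days: (24 − 13) × $7,970 = $87,670
Accrued per-day damages: $32,500 + $87,670 = $120,170
Less deposit already applied: $120,170 − $43,750 = $76,420
Cap at $134,650: $76,420 is within the cap, no reduction.

Liquidated damages: $76,420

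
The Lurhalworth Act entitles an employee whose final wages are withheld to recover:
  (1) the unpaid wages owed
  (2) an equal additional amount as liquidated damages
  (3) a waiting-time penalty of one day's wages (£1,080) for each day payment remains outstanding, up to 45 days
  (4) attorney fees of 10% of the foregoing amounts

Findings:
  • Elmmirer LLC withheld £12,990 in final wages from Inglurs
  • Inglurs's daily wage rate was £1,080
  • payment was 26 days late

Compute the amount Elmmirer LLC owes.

Liquidated damages (equal amount): £12,990
Penalty days: min(26, 45) = 26
Waiting-time penalty: 26 × £1,080 = £28,080
Subtotal: £12,990 + £12,990 + £28,080 = £54,060
Attorney fees: 10% of £54,060 = £5,406
Total award: £54,060 + £5,406 = £59,466

Total award: £59,466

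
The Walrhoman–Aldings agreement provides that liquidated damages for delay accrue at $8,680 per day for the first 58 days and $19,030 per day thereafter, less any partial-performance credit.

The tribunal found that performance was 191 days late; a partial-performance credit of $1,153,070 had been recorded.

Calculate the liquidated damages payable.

First 58 days: 58 × $8,680 = $503,440
Remaining days: (191 − 58) × $19,030 = $2,530,990
Accrued per-day damages: $503,440 + $2,530,990 = $3,034,430
Less partial-performance credit: $3,034,430 − $1,153,070 = $1,881,360

$1,881,360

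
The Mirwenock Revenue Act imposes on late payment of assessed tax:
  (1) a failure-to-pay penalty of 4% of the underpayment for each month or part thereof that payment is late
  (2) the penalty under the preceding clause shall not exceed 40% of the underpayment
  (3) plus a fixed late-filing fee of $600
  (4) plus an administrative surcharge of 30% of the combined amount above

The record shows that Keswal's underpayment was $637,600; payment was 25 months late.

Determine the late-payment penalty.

Accrued rate: 4% × 25 = 100%, capped at 40% → 40%
Failure-to-pay penalty: 40% of $637,600 = $255,040
Penalty before surcharge: $255,040 + $600 = $255,640
Administrative surcharge: 30% of $255,640 = $76,692
Total penalty: $255,640 + $76,692 = $332,332

Penalty: $332,332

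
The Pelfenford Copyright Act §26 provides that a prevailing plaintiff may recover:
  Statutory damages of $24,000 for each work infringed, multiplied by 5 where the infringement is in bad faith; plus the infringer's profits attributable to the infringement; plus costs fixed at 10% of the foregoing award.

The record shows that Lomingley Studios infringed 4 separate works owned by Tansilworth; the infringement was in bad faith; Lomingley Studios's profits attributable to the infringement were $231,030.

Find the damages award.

$782,133

Statutory damages: 4 × $24,000 = $96,000
Multiplied by 5: 5 × $96,000 = $480,000
Combined award: $480,000 + $231,030 = $711,030
Costs: 10% of $711,030 = $71,103
Award plus costs: $711,030 + $71,103 = $782,133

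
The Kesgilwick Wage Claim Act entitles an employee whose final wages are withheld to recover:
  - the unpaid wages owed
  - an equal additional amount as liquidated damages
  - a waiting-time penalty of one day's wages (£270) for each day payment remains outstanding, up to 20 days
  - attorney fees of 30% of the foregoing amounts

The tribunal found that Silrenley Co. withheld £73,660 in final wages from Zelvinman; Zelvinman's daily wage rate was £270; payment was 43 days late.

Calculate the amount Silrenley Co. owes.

Liquidated damages (equal amount): £73,660
Penalty days: min(43, 20) = 20
Waiting-time penalty: 20 × £270 = £5,400
Subtotal: £73,660 + £73,660 + £5,400 = £152,720
Attorney fees: 30% of £152,720 = £45,816
Total award: £152,720 + £45,816 = £198,536

£198,536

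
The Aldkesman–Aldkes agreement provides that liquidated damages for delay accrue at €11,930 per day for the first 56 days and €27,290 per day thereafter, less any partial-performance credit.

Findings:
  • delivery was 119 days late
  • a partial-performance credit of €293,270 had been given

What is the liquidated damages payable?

€2,094,080

First 56 days: 56 × €11,930 = €668,080
Remaining days: (119 − 56) × €27,290 = €1,719,270
Accrued per-day damages: €668,080 + €1,719,270 = €2,387,350
Less partial-performance credit: €2,387,350 − €293,270 = €2,094,080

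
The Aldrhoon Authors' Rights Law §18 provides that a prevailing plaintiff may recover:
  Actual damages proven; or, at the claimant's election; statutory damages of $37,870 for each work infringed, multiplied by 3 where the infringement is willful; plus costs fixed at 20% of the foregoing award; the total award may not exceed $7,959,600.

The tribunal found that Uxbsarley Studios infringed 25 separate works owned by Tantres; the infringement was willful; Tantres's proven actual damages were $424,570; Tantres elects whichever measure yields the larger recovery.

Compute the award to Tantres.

$3,408,300

Statutory damages: 25 × $37,870 = $946,750
Trebled: 3 × $946,750 = $2,840,250
Greater of actual damages ($424,570) or enhanced statutory damages ($2,840,250): $2,840,250
Costs: 20% of $2,840,250 = $568,050
Award plus costs: $2,840,250 + $568,050 = $3,408,300
Cap at $7,959,600: $3,408,300 is within the cap, no reduction.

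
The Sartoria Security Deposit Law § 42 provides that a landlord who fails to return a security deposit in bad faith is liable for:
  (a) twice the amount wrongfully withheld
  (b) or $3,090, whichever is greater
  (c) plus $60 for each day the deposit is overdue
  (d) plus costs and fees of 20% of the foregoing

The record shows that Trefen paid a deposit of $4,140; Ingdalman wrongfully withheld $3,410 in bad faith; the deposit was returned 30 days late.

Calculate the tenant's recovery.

Doubled: 2 × $3,410 = $6,820
Minimum $3,090: $6,820 meets the minimum, no increase.
Late-return penalty: 30 × $60 = $1,800
Damages plus late penalty: $6,820 + $1,800 = $8,620
Costs and fees: 20% of $8,620 = $1,724
Total recovery: $8,620 + $1,724 = $10,344

$10,344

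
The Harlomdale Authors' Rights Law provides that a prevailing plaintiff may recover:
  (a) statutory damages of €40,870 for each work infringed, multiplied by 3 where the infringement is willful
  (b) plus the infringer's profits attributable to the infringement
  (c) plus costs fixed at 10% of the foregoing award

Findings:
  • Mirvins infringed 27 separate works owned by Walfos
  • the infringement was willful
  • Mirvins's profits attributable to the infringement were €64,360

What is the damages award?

€3,712,313

Statutory damages: 27 × €40,870 = €1,103,490
Trebled: 3 × €1,103,490 = €3,310,470
Combined award: €3,310,470 + €64,360 = €3,374,830
Costs: 10% of €3,374,830 = €337,483
Award plus costs: €3,374,830 + €337,483 = €3,712,313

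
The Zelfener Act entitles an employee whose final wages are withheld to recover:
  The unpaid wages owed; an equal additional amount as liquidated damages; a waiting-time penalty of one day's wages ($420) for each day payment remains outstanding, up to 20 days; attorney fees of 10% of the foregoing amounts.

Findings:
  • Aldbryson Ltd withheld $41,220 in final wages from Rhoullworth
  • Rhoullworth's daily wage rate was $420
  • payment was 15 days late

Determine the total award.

Liquidated damages (equal amount): $41,220
Penalty days: min(15, 20) = 15
Waiting-time penalty: 15 × $420 = $6,300
Subtotal: $41,220 + $41,220 + $6,300 = $88,740
Attorney fees: 10% of $88,740 = $8,874
Total award: $88,740 + $8,874 = $97,614

Total award: $97,614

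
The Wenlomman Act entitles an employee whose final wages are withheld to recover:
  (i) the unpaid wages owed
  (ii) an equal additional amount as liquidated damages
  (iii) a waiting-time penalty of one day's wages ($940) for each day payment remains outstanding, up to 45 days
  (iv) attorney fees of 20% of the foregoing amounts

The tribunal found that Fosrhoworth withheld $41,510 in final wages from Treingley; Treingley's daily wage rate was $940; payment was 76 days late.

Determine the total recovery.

Liquidated damages (equal amount): $41,510
Penalty days: min(76, 45) = 45
Waiting-time penalty: 45 × $940 = $42,300
Subtotal: $41,510 + $41,510 + $42,300 = $125,320
Attorney fees: 20% of $125,320 = $25,064
Total award: $125,320 + $25,064 = $150,384

Total award: $150,384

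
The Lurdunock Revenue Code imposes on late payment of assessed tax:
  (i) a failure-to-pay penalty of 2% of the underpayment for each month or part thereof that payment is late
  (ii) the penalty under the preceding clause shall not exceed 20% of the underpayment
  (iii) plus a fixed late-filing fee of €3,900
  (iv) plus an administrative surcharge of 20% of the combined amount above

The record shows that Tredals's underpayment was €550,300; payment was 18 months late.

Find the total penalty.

Accrued rate: 2% × 18 = 36%, capped at 20% → 20%
Failure-to-pay penalty: 20% of €550,300 = €110,060
Penalty before surcharge: €110,060 + €3,900 = €113,960
Administrative surcharge: 20% of €113,960 = €22,792
Total penalty: €113,960 + €22,792 = €136,752

€136,752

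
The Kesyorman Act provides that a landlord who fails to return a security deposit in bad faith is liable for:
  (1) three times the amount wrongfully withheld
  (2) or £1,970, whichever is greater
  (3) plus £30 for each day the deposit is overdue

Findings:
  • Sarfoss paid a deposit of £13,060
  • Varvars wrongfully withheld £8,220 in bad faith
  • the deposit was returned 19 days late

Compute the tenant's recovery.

Trebled: 3 × £8,220 = £24,660
Minimum £1,970: £24,660 meets the minimum, no increase.
Late-return penalty: 19 × £30 = £570
Damages plus late penalty: £24,660 + £570 = £25,230

Recovery: £25,230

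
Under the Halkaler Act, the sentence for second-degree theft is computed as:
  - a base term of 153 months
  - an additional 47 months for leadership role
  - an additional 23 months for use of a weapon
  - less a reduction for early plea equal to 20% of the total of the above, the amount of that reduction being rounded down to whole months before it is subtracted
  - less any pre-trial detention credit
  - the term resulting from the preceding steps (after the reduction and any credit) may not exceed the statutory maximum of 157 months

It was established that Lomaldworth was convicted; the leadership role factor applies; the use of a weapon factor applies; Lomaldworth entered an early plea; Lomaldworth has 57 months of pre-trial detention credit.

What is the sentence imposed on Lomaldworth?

Sentence: 122 months

Leadership role enhancement: +47 months
Use of a weapon enhancement: +23 months
Adjusted term: 153 months + 47 months + 23 months = 223 months
Early plea reduction: 20% of 223 months = 44 months (rounded down)
After reduction: 223 − 44 = 179 months
Less pre-trial detention credit: 179 months − 57 months = 122 months
Cap at 157 months: 122 months is within the cap, no reduction.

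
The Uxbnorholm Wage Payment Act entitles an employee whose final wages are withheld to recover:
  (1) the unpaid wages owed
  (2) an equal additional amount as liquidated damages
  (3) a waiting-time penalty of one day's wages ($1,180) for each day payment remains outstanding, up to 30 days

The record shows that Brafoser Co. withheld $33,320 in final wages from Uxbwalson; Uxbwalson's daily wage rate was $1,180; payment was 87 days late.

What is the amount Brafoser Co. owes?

Liquidated damages (equal amount): $33,320
Penalty days: min(87, 30) = 30
Waiting-time penalty: 30 × $1,180 = $35,400
Total award: $33,320 + $33,320 + $35,400 = $102,040

$102,040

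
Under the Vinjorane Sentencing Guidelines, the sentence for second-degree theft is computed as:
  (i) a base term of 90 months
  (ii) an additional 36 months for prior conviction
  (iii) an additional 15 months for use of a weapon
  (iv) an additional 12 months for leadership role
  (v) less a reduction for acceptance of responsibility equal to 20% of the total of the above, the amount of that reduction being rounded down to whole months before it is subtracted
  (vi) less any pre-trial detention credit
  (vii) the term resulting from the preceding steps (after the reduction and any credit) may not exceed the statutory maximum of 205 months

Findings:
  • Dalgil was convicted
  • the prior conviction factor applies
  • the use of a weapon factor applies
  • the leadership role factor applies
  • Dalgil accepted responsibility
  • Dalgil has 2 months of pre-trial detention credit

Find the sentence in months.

121 months

Prior conviction enhancement: +36 months
Use of a weapon enhancement: +15 months
Leadership role enhancement: +12 months
Adjusted term: 90 months + 36 months + 15 months + 12 months = 153 months
Acceptance of responsibility reduction: 20% of 153 months = 30 months (rounded down)
After reduction: 153 − 30 = 123 months
Less pre-trial detention credit: 123 months − 2 months = 121 months
Cap at 205 months: 121 months is within the cap, no reduction.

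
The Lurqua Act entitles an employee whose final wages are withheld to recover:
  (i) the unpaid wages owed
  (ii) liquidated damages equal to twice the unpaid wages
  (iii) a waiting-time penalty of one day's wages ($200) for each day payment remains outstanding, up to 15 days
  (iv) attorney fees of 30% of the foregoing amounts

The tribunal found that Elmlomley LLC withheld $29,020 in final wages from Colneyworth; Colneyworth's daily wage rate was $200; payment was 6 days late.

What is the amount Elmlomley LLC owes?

Doubled: 2 × $29,020 = $58,040
Penalty days: min(6, 15) = 6
Waiting-time penalty: 6 × $200 = $1,200
Subtotal: $29,020 + $58,040 + $1,200 = $88,260
Attorney fees: 30% of $88,260 = $26,478
Total award: $88,260 + $26,478 = $114,738

$114,738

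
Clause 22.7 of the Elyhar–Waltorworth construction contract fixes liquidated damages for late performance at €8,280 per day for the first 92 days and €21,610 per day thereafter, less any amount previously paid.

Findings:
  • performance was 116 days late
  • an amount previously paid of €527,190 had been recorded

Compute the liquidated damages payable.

€753,210

First 92 days: 92 × €8,280 = €761,760
Remaining days: (116 − 92) × €21,610 = €518,640
Accrued per-day damages: €761,760 + €518,640 = €1,280,400
Less amount previously paid: €1,280,400 − €527,190 = €753,210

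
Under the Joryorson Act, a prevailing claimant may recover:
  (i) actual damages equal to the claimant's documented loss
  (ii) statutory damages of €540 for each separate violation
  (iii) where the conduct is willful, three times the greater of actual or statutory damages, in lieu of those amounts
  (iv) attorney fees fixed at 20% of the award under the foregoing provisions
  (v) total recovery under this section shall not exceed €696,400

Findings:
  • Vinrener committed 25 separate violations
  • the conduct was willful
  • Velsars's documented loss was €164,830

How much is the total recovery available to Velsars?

€593,388

Statutory damages: 25 × €540 = €13,500
Greater of actual damages (€164,830) or statutory damages (€13,500): €164,830
Trebled: 3 × €164,830 = €494,490
Attorney fees: 20% of €494,490 = €98,898
Total before cap: €494,490 + €98,898 = €593,388
Cap at €696,400: €593,388 is within the cap, no reduction.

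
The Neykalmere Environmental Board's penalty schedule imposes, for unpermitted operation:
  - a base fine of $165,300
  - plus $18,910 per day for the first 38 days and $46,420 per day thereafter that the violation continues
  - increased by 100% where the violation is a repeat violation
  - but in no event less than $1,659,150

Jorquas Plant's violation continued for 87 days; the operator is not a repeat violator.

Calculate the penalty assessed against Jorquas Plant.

$3,158,460

First 38 days: 38 × $18,910 = $718,580
Remaining days: (87 − 38) × $46,420 = $2,274,580
Per-day component: $718,580 + $2,274,580 = $2,993,160
Base plus per-day: $165,300 + $2,993,160 = $3,158,460
The operator is not a repeat violator: no 100% increase.
Minimum $1,659,150: $3,158,460 meets the minimum, no increase.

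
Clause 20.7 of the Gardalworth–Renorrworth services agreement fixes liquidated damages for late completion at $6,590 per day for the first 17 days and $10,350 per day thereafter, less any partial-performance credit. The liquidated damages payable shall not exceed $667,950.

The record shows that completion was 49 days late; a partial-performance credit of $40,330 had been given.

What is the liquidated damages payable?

$402,900

First 17 days: 17 × $6,590 = $112,030
Remaining days: (49 − 17) × $10,350 = $331,200
Accrued per-day damages: $112,030 + $331,200 = $443,230
Less partial-performance credit: $443,230 − $40,330 = $402,900
Cap at $667,950: $402,900 is within the cap, no reduction.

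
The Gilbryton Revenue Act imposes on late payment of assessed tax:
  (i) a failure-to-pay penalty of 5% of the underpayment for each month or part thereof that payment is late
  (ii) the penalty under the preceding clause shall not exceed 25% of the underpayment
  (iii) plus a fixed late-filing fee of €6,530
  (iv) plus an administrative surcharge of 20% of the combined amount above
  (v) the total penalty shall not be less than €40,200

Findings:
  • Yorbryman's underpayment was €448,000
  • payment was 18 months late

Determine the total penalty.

Accrued rate: 5% × 18 = 90%, capped at 25% → 25%
Failure-to-pay penalty: 25% of €448,000 = €112,000
Penalty before surcharge: €112,000 + €6,530 = €118,530
Administrative surcharge: 20% of €118,530 = €23,706
Total penalty: €118,530 + €23,706 = €142,236
Minimum €40,200: €142,236 meets the minimum, no increase.

€142,236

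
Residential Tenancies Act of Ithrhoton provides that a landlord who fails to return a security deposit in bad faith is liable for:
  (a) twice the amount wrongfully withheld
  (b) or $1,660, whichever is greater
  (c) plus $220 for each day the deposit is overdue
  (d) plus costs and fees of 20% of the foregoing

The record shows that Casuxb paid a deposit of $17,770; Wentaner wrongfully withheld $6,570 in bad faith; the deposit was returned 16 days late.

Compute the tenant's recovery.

$19,992

Doubled: 2 × $6,570 = $13,140
Minimum $1,660: $13,140 meets the minimum, no increase.
Late-return penalty: 16 × $220 = $3,520
Damages plus late penalty: $13,140 + $3,520 = $16,660
Costs and fees: 20% of $16,660 = $3,332
Total recovery: $16,660 + $3,332 = $19,992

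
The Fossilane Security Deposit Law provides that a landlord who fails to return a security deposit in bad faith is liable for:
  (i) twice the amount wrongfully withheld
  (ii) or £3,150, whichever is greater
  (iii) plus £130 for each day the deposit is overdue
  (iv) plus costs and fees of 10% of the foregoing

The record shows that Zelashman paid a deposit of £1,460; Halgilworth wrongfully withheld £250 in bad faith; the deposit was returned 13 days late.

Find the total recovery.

Doubled: 2 × £250 = £500
Minimum £3,150: £500 is below the minimum → £3,150
Late-return penalty: 13 × £130 = £1,690
Damages plus late penalty: £3,150 + £1,690 = £4,840
Costs and fees: 10% of £4,840 = £484
Total recovery: £4,840 + £484 = £5,324

£5,324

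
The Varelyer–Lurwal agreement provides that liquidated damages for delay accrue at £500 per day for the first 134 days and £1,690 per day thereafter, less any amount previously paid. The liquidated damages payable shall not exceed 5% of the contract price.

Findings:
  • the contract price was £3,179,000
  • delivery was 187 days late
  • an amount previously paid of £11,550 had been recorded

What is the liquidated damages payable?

£145,020

First 134 days: 134 × £500 = £67,000
Remaining days: (187 − 134) × £1,690 = £89,570
Accrued per-day damages: £67,000 + £89,570 = £156,570
Less amount previously paid: £156,570 − £11,550 = £145,020
Cap: 5% of £3,179,000 = £158,950
Cap at £158,950: £145,020 is within the cap, no reduction.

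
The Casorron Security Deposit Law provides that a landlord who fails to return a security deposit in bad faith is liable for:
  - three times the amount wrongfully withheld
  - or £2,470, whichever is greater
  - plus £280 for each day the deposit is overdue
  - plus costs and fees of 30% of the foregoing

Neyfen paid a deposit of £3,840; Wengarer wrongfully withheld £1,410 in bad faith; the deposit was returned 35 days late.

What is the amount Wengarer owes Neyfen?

£18,239

Trebled: 3 × £1,410 = £4,230
Minimum £2,470: £4,230 meets the minimum, no increase.
Late-return penalty: 35 × £280 = £9,800
Damages plus late penalty: £4,230 + £9,800 = £14,030
Costs and fees: 30% of £14,030 = £4,209
Total recovery: £14,030 + £4,209 = £18,239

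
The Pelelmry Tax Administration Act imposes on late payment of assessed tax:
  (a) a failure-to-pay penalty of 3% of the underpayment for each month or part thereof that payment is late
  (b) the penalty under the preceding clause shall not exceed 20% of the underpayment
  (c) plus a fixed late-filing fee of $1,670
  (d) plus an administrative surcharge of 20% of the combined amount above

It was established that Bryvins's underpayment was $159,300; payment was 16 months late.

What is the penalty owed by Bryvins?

Penalty: $40,236

Accrued rate: 3% × 16 = 48%, capped at 20% → 20%
Failure-to-pay penalty: 20% of $159,300 = $31,860
Penalty before surcharge: $31,860 + $1,670 = $33,530
Administrative surcharge: 20% of $33,530 = $6,706
Total penalty: $33,530 + $6,706 = $40,236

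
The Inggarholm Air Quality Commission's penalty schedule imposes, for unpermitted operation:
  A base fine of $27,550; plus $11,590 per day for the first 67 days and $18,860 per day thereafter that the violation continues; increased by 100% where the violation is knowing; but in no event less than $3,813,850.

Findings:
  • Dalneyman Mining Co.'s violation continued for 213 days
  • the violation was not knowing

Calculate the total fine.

First 67 days: 67 × $11,590 = $776,530
Remaining days: (213 − 67) × $18,860 = $2,753,560
Per-day component: $776,530 + $2,753,560 = $3,530,090
Base plus per-day: $27,550 + $3,530,090 = $3,557,640
The violation was not knowing: no 100% increase.
Minimum $3,813,850: $3,557,640 is below the minimum → $3,813,850

$3,813,850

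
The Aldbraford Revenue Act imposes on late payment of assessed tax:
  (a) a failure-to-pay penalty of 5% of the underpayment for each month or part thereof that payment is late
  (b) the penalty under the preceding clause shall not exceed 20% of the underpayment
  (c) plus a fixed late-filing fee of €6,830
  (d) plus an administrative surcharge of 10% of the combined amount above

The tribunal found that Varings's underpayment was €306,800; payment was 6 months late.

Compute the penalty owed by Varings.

Penalty: €75,009

Accrued rate: 5% × 6 = 30%, capped at 20% → 20%
Failure-to-pay penalty: 20% of €306,800 = €61,360
Penalty before surcharge: €61,360 + €6,830 = €68,190
Administrative surcharge: 10% of €68,190 = €6,819
Total penalty: €68,190 + €6,819 = €75,009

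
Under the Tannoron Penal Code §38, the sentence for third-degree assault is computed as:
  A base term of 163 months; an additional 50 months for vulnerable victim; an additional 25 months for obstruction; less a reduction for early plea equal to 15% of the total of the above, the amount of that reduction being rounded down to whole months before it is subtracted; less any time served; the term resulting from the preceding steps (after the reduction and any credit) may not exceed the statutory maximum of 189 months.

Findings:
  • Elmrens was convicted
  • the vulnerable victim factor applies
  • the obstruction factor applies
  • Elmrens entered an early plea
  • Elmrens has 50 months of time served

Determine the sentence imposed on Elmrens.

Vulnerable victim enhancement: +50 months
Obstruction enhancement: +25 months
Adjusted term: 163 months + 50 months + 25 months = 238 months
Early plea reduction: 15% of 238 months = 35 months (rounded down)
After reduction: 238 − 35 = 203 months
Less time served: 203 months − 50 months = 153 months
Cap at 189 months: 153 months is within the cap, no reduction.

153 months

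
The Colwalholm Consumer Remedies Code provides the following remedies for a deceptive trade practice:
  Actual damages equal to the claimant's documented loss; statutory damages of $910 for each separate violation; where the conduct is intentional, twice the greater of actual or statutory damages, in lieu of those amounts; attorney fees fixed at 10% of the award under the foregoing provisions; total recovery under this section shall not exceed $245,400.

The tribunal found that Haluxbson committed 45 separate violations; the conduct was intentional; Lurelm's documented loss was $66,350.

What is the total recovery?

Statutory damages: 45 × $910 = $40,950
Greater of actual damages ($66,350) or statutory damages ($40,950): $66,350
Doubled: 2 × $66,350 = $132,700
Attorney fees: 10% of $132,700 = $13,270
Total before cap: $132,700 + $13,270 = $145,970
Cap at $245,400: $145,970 is within the cap, no reduction.

$145,970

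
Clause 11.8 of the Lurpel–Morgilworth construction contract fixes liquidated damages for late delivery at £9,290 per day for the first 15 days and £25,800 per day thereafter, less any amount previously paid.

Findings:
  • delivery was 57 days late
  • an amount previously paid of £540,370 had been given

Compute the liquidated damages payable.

First 15 days: 15 × £9,290 = £139,350
Remaining days: (57 − 15) × £25,800 = £1,083,600
Accrued per-day damages: £139,350 + £1,083,600 = £1,222,950
Less amount previously paid: £1,222,950 − £540,370 = £682,580

£682,580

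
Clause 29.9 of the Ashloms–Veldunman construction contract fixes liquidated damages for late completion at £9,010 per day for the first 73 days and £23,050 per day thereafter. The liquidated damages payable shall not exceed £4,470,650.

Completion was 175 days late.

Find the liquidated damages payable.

First 73 days: 73 × £9,010 = £657,730
Remaining days: (175 − 73) × £23,050 = £2,351,100
Accrued per-day damages: £657,730 + £2,351,100 = £3,008,830
Cap at £4,470,650: £3,008,830 is within the cap, no reduction.

Liquidated damages: £3,008,830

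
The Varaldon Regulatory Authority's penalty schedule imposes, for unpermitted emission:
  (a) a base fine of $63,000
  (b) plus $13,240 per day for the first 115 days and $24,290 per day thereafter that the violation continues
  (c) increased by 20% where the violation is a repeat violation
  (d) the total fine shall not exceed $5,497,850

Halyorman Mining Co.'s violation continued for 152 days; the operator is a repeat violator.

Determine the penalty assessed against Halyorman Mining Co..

Civil penalty: $2,981,196

First 115 days: 115 × $13,240 = $1,522,600
Remaining days: (152 − 115) × $24,290 = $898,730
Per-day component: $1,522,600 + $898,730 = $2,421,330
Base plus per-day: $63,000 + $2,421,330 = $2,484,330
Enhancement: 20% of $2,484,330 = $496,866
Enhanced fine: $2,484,330 + $496,866 = $2,981,196
Cap at $5,497,850: $2,981,196 is within the cap, no reduction.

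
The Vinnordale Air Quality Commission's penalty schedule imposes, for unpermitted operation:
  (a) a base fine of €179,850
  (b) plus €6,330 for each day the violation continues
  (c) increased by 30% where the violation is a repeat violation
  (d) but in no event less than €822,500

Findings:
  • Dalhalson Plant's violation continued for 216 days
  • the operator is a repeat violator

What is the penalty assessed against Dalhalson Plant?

€2,011,269

Per-day component: 216 × €6,330 = €1,367,280
Base plus per-day: €179,850 + €1,367,280 = €1,547,130
Enhancement: 30% of €1,547,130 = €464,139
Enhanced fine: €1,547,130 + €464,139 = €2,011,269
Minimum €822,500: €2,011,269 meets the minimum, no increase.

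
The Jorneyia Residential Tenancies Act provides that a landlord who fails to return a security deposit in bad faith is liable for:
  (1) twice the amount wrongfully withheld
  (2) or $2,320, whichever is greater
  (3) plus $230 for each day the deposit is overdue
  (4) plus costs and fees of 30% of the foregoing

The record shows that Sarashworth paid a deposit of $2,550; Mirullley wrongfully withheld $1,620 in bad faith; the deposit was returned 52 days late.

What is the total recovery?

$19,760

Doubled: 2 × $1,620 = $3,240
Minimum $2,320: $3,240 meets the minimum, no increase.
Late-return penalty: 52 × $230 = $11,960
Damages plus late penalty: $3,240 + $11,960 = $15,200
Costs and fees: 30% of $15,200 = $4,560
Total recovery: $15,200 + $4,560 = $19,760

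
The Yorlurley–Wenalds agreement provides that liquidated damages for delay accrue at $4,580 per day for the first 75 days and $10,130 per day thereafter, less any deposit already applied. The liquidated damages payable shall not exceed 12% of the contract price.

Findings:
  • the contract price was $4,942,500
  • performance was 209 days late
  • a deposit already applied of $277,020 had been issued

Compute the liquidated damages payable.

Liquidated damages: $593,100

First 75 days: 75 × $4,580 = $343,500
Remaining days: (209 − 75) × $10,130 = $1,357,420
Accrued per-day damages: $343,500 + $1,357,420 = $1,700,920
Less deposit already applied: $1,700,920 − $277,020 = $1,423,900
Cap: 12% of $4,942,500 = $593,100
Cap at $593,100: $1,423,900 exceeds the cap → $593,100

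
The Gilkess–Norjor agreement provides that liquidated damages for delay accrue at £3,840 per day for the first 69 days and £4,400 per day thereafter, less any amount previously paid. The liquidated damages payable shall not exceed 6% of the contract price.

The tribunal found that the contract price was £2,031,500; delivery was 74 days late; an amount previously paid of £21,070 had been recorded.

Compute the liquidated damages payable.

First 69 days: 69 × £3,840 = £264,960
Remaining days: (74 − 69) × £4,400 = £22,000
Accrued per-day damages: £264,960 + £22,000 = £286,960
Less amount previously paid: £286,960 − £21,070 = £265,890
Cap: 6% of £2,031,500 = £121,890
Cap at £121,890: £265,890 exceeds the cap → £121,890

£121,890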